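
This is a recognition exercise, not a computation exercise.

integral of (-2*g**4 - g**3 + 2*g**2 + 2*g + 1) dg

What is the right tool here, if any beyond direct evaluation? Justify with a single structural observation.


Method: no special technique — nothing composite, nothing rational, nothing trigonometric — each constant-multiple power of g integrates by the power rule alone.


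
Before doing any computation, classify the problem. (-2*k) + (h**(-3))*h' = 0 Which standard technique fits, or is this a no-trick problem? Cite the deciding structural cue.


Technique: separation of variables — one side of the product carries the independent variable, the other the unknown — the textbook separation shape. The cross-partial test also passes here (vacuously, each side single-variable); the potential-function route would work, separation is simply more immediate.


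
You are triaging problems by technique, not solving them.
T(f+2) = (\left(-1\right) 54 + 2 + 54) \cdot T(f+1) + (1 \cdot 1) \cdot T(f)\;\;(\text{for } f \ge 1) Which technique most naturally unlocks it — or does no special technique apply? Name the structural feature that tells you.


Best approach: the characteristic-root method — this is the constant-coefficient homogeneous case — the whole solution in f reduces to a polynomial's roots.


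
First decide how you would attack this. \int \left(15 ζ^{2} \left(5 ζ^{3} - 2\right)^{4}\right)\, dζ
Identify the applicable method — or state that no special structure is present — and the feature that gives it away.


Best approach: u-substitution — gathered as a product, the integrand carries the factor 15 ζ^{2} — up to a constant, the derivative of the inner expression 5 ζ^{3} - 2 — so u = 5 ζ^{3} - 2 collapses the integral. A patient expand-and-integrate also lands it; recognizing the inner expression is the shortcut.


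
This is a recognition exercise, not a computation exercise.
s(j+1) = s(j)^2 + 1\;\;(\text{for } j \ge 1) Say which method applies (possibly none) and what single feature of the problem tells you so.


Verdict: no special technique — once the recursion is nonlinear, characteristic roots, master substitutions, and summation factors are all off the table.


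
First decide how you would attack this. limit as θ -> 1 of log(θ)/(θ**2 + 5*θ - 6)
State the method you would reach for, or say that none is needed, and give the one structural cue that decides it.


Best approach: l'Hôpital's rule (0/0) — the 0/0 form at 1 is the signature situation for l'Hôpital's rule. Expanding numerator and denominator to first order gives the same value — the rule automates exactly that.


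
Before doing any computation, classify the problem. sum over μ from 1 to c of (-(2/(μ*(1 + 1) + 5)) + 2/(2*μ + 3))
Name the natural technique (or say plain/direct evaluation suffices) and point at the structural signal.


Verdict: telescoping — write out three consecutive terms and watch the interior cancel: the advanced copy one term subtracts reappears as the very next term's leading piece, pair after pair.


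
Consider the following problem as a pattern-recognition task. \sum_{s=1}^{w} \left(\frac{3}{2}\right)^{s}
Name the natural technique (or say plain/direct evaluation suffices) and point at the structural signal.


Method: the geometric series formula — consecutive terms stand in a fixed index-free ratio — the geometric sum formula closes it.


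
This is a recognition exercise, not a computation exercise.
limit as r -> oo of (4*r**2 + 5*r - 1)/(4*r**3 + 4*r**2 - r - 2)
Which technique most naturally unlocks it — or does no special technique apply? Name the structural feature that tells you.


Technique: dominant-term comparison — growth-rate triage: the leading powers of r decide the limit, everything else is noise. Differentiating the expression as a single quotient would eventually settle it as well; matching dominant growth settles it immediately.


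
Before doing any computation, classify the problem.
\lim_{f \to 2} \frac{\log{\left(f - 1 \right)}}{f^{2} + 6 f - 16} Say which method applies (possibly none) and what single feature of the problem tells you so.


Best approach: l'Hôpital's rule (0/0) — both numerator and denominator vanish at 2: the genuine 0/0 indeterminate that l'Hôpital exists for. Known elementary limits would finish this too — the rule just bypasses the case analysis.


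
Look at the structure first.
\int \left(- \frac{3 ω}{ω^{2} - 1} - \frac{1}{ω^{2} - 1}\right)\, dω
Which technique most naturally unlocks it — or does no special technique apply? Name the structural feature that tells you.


Best approach: partial fractions — the bottom factors while the top stays lower-degree — split into simple fractions and integrate piece by piece.


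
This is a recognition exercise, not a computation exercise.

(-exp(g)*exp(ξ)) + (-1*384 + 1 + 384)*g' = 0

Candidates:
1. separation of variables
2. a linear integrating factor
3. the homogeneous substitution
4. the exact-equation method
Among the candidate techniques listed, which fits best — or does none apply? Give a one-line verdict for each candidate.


Method: separation of variables — a product of single-variable factors, exp(ξ) and exp(g) — the textbook separable form.
- separation of variables: a fit — the right tool for this form.
- a linear integrating factor — the unknown enters nonlinearly (through a power, a denominator, or a transcendental function), which the linear integrating-factor recipe cannot absorb as-is — any repair would come from a preliminary substitution, not the factor.
- the homogeneous substitution: the slope does not depend on the ratio of the variables alone.
- the exact-equation method: exactness fails on the nose — the mixed partials do not match.


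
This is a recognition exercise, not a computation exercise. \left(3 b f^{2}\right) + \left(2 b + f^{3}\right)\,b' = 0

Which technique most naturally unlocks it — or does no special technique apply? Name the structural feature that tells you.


Diagnosis: the exact-equation method — the compatibility test passes: the b-derivative of 3 b f^{2} matches the f-derivative of 2 b + f^{3}, so integrate a potential.


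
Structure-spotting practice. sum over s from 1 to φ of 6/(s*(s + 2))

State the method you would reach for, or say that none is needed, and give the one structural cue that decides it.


Method: telescoping — poles of 6/(s*(s + 2)) differ by an integer, the telltale of a telescoping partial-fraction sum.


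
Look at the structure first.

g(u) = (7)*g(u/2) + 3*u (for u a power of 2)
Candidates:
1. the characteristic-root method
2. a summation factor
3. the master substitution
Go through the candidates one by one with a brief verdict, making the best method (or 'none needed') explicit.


Verdict: the master substitution — the recursive call is at index u/2 rather than a shift, a divide-and-conquer shape — substituting u = 2^m linearizes it.
- the characteristic-root method — the recursion divides its index rather than shifting it — outside the constant-shift family the root method covers.
- a summation factor — a divided-index call is outside the fixed-shift first-order family a summation factor normalizes.
- the master substitution: applies; the problem has the shape this method handles.


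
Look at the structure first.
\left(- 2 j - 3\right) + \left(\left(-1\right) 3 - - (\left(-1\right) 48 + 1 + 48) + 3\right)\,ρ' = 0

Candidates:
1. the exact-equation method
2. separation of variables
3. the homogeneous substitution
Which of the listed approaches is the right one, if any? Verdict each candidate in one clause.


Technique: no special technique — with ρ absent the equation is not coupled at all: direct integration in j.
- the exact-equation method — with the unknown absent from both coefficients, the cross-partial test holds emptily — nothing for the exact method to work on.
- separation of variables — any separation here is vacuous (nothing depends on the unknown); direct integration is the honest label.
- the homogeneous substitution: the ratio substitution does not collapse this equation.


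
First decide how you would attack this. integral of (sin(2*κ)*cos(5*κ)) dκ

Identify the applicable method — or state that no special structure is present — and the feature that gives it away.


Method: a trigonometric identity — the identity turns sin(2*κ)*cos(5*κ) into two lone cosines/sines, each trivially integrable.


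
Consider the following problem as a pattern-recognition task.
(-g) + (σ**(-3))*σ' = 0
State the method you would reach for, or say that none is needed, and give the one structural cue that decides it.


Verdict: separation of variables — separating collects all σ-dependence with the derivative and leaves all g-dependence opposite: variables separate. The cross-partial test also passes here (vacuously, each side single-variable); the potential-function route would work, separation is simply more immediate.


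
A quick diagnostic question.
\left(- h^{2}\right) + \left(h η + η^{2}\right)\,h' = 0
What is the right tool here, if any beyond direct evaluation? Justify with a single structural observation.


Method: the homogeneous substitution — solved for the derivative, the right side is unchanged under scaling η and h together — it depends only on the ratio h/η, so substitute a single ratio variable. A Bernoulli-style rewrite — possibly after exchanging which variable is treated as dependent — would work as well; the homogeneous substitution is the more immediate reading here.


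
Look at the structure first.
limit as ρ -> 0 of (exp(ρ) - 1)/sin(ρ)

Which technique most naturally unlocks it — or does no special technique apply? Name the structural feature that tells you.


Best approach: l'Hôpital's rule (0/0) — both numerator and denominator vanish at 0: the genuine 0/0 indeterminate that l'Hôpital exists for. A local series expansion at the point resolves it as well; the rule is the packaged version of that step.


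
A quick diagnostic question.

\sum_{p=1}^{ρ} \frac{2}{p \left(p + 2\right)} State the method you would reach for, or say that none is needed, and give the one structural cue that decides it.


Best approach: telescoping — split \frac{2}{p \left(p + 2\right)} by partial fractions and the pieces are one function at shifted arguments — interior terms cancel.


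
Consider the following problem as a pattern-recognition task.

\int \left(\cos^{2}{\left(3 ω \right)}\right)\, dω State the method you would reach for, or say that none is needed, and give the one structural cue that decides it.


Verdict: a trigonometric identity — \cos^{2}{\left(3 ω \right)} is an even power — the power-reduction identity rewrites it into first-degree cosines.


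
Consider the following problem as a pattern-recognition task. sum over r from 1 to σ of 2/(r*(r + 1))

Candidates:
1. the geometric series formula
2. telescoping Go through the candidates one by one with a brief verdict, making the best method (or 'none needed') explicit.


Best approach: telescoping — after splitting 2/(r*(r + 1)) into partial fractions, the pieces are shifted copies of one function and cancel telescopically.
- the geometric series formula — the term-to-term ratio drifts with the index — the one thing the geometric formula cannot absorb.
- telescoping — applies; the problem has the shape this method handles.


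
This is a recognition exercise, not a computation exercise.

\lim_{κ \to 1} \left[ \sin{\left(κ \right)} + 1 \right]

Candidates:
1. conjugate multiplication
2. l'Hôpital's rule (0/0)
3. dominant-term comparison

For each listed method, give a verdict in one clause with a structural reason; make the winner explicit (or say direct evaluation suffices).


Best approach: no special technique — no vanishing denominator and no indeterminate clash at the point — evaluation is immediate.
- conjugate multiplication — multiplying by a conjugate would not remove any indeterminacy here.
- l'Hôpital's rule (0/0): evaluation at the point is determinate, so the rule has nothing to repair.
- dominant-term comparison: this limit is not decided by comparing leading-term growth at infinity.


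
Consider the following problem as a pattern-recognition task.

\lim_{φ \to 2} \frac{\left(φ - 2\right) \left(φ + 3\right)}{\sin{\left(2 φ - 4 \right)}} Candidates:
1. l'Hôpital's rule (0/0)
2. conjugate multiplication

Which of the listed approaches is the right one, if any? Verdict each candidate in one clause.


Best approach: l'Hôpital's rule (0/0) — substituting 2 gives 0 over 0; differentiate top and bottom once and re-evaluate. A local series expansion at the point resolves it as well; the rule is the packaged version of that step.
- l'Hôpital's rule (0/0): a fit — the right tool for this form.
- conjugate multiplication — no difference of divergent radicals appears, so rationalizing has nothing to cancel.


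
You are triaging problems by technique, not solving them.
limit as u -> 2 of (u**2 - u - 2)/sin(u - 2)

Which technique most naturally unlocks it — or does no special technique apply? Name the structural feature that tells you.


Diagnosis: l'Hôpital's rule (0/0) — numerator and denominator both vanish at 2 — a genuine 0/0 form, which is exactly when l'Hôpital applies. A local series expansion at the point resolves it as well; the rule is the packaged version of that step.


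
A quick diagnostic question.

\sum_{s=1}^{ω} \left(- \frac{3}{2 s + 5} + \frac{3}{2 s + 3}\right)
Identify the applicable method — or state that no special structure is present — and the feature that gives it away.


Best approach: telescoping — the generic term is a one-step difference of \frac{3}{2 s + 3}, so partial sums shortcut to endpoint evaluation.


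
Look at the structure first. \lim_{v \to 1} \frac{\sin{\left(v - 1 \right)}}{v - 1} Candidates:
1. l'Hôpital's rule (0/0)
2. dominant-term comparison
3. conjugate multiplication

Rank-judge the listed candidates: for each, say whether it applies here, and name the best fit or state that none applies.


Verdict: l'Hôpital's rule (0/0) — plug in 1: top and bottom both hit zero, so differentiate each and retry. Expanding numerator and denominator to first order gives the same value — the rule automates exactly that.
- l'Hôpital's rule (0/0): applicable, and directly so.
- dominant-term comparison — this limit is not decided by comparing leading-term growth at infinity.
- conjugate multiplication — multiplying by a conjugate would not remove any indeterminacy here.


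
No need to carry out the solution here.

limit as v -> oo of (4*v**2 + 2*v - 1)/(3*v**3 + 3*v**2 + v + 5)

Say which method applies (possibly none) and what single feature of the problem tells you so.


Method: dominant-term comparison — divide through by the highest power of v; every lower-order term dies and the dominant terms decide the limit. Differentiating the expression as a single quotient would eventually settle it as well; matching dominant growth settles it immediately.


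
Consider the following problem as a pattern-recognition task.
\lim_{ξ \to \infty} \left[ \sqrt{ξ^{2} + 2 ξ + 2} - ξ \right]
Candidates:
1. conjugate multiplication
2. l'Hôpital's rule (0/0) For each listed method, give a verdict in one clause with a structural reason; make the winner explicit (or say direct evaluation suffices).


Best approach: conjugate multiplication — two divergent pieces with a minus sign between them and a radical in the mix: rationalize \sqrt{ξ^{2} + 2 ξ + 2} - ξ before any limit law applies.
- conjugate multiplication — a fit — the right tool for this form.
- l'Hôpital's rule (0/0) — no quotient structure at all: the clash is ∞ minus ∞, which rationalizing converts into a tractable ratio.


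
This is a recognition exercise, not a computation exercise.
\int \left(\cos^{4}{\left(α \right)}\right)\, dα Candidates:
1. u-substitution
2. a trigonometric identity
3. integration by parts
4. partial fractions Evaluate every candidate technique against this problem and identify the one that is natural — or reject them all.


Diagnosis: a trigonometric identity — the even trigonometric power \cos^{4}{\left(α \right)} reduces by a double-angle identity before any integration is attempted.
- u-substitution: no subexpression of the integrand serves as a whole-integral substitution inner — individual terms may offer their own, but none carries its derivative as a factor of the full integrand; a working change of variable would have to be constructed from outside the expression.
- a trigonometric identity — yes, a natural case for it.
- integration by parts — not the fit here: there is no polynomial factor to ladder down — parts can still close the trigonometric product by recursion, though the identity rewrite is the direct route.
- partial fractions: there is no rational-function structure to decompose.


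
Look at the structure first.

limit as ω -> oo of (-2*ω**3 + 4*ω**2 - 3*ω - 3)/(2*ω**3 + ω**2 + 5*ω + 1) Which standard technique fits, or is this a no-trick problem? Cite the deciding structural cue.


Diagnosis: dominant-term comparison — at large ω only the top-degree terms survive; compare the leading terms and the limit falls out. Viewed as a single quotient this is an ∞/∞ form — an at-infinity application of l'Hôpital's rule would also resolve it; comparing leading growth reads the answer without differentiating.


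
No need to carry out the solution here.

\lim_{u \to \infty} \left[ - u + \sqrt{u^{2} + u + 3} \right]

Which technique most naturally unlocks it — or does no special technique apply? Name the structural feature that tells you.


Diagnosis: conjugate multiplication — infinity minus infinity with a radical in play — multiply by the conjugate so the divergences of \sqrt{u^{2} + u + 3} and u annihilate.


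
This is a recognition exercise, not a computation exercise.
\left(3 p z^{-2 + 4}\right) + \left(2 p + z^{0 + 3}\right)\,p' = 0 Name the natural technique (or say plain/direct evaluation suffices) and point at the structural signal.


Diagnosis: the exact-equation method — equality of cross partials is the green light — assemble the potential function term by term.


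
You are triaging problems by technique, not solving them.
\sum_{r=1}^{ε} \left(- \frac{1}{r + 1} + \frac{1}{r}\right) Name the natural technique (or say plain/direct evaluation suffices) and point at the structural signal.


Verdict: telescoping — spot the paired structure — each term adds \frac{1}{r} and subtracts its successor value, which the next term restores: the definition of a telescoping chain.


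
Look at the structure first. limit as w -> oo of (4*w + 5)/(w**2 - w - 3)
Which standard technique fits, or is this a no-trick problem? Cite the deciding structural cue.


Verdict: dominant-term comparison — as w grows, only the highest-degree terms matter — compare leading terms and read the limit off. Differentiating the expression as a single quotient would eventually settle it as well; matching dominant growth settles it immediately.


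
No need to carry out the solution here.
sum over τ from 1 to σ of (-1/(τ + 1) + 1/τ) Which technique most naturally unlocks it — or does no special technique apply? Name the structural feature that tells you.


Technique: telescoping — this sum is a zipper: each term contributes 1/τ and removes the next index's value, which the following term puts back, closing term by term.


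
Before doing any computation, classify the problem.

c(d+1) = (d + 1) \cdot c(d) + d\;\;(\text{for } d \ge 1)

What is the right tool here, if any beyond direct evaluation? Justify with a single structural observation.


Method: a summation factor — first-order, linear, moving coefficient d + 1: the discrete analogue of an integrating factor handles it.


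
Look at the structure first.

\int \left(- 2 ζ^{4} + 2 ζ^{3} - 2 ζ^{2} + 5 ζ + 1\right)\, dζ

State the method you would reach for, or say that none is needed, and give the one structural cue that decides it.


Diagnosis: no special technique — every term is a constant multiple of a power of ζ; term-wise power-rule integration needs no preliminary transformation.


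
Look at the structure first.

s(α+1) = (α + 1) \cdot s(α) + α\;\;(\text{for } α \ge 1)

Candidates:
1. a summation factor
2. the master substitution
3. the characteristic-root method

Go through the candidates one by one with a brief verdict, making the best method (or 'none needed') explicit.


Method: a summation factor — normalize by the running product of α + 1: the left side becomes a difference, and differences sum.
- a summation factor — yes, a natural case for it.
- the master substitution — the recursion shifts the index rather than dividing it.
- the characteristic-root method — an index-dependent weight blocks the pure exponential ansatz.


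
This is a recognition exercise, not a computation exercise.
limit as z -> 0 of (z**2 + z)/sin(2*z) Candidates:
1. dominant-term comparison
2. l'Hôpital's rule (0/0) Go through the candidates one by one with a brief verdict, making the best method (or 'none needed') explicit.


Method: l'Hôpital's rule (0/0) — both numerator and denominator vanish at 0: the genuine 0/0 indeterminate that l'Hôpital exists for. A local series expansion at the point resolves it as well; the rule is the packaged version of that step.
- dominant-term comparison: this limit is not decided by comparing polynomial growth at infinity.
- l'Hôpital's rule (0/0) — yes, a natural case for it.


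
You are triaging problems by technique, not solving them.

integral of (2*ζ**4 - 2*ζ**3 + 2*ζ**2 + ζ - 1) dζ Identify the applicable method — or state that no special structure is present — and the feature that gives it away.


Verdict: no special technique — nothing composite, nothing rational, nothing trigonometric — each constant-multiple power of ζ integrates by the power rule alone.


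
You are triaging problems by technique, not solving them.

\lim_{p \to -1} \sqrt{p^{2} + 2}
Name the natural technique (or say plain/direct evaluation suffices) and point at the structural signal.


Best approach: no special technique — no zero denominators, no indeterminate clash at -1 — substitute and read off the value.


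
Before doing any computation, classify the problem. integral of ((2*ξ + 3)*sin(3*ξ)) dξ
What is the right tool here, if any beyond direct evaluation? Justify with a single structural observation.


Best approach: integration by parts — differentiate 2*ξ + 3, integrate sin(3*ξ): each pass lowers the polynomial degree, so parts terminates.


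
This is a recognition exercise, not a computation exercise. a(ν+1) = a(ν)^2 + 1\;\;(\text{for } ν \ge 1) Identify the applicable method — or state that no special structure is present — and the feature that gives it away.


Best approach: no special technique — the update rule curves (it is not linear in the unknown sequence), so no superposition-based closed form attaches — iterate or study it directly.


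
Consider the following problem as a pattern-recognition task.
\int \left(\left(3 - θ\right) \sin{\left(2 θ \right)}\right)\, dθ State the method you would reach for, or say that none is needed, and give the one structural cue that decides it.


Method: integration by parts — a polynomial 3 - θ against the kernel \sin{\left(2 θ \right)} is the signature bounded-ladder case for integration by parts.


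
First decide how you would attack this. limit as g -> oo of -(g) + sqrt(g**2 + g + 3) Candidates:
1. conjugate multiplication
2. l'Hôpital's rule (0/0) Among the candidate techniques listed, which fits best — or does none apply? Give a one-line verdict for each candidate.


Technique: conjugate multiplication — the ∞ − ∞ radical form is the exact trigger for the conjugate maneuver.
- conjugate multiplication: a fit — the right tool for this form.
- l'Hôpital's rule (0/0) — substitution produces ∞ − ∞ rather than a vanishing quotient; the rule needs a 0/0 ratio to act on.


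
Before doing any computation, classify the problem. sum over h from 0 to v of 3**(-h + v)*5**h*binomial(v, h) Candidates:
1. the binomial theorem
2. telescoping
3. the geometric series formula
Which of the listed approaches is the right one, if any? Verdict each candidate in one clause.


Best approach: the binomial theorem — binomial(v, h) weighting matched powers of 5 and 3 is the expanded form of (5 + 3)^v — fold it back up.
- the binomial theorem — a fit — the right tool for this form.
- telescoping: computed from the summand as displayed, the partial sums build up without the pairwise collapse telescoping exploits.
- the geometric series formula: the term-to-term ratio drifts with the index — the one thing the geometric formula cannot absorb.


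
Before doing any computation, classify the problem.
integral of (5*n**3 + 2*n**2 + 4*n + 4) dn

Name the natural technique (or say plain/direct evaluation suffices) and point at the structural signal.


Method: no special technique — a term-by-term power-rule job in n; no substitution or rearrangement earns its keep here.


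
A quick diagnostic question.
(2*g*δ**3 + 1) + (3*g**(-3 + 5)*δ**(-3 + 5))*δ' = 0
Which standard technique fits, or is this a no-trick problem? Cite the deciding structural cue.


Verdict: the exact-equation method — equality of cross partials is the green light — assemble the potential function term by term.


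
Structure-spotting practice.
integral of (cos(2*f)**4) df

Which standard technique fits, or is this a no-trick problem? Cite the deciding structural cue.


Method: a trigonometric identity — an even power like cos(2*f)**4 flattens under the half-angle identity into first-degree cosines you can integrate directly.


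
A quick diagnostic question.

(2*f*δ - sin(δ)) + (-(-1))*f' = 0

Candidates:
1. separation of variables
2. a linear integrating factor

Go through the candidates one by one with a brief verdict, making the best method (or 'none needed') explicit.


Diagnosis: a linear integrating factor — linear in the unknown with genuine forcing: multiply through by the exponential of the integrated coefficient and the left side closes into one derivative.
- separation of variables — no algebra isolates the independent variable on one side and the unknown on the other.
- a linear integrating factor — applicable, and directly so.


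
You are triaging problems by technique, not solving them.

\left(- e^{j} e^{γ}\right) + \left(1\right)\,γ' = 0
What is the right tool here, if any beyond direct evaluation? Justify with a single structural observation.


Technique: separation of variables — a product of single-variable factors, e^{j} and e^{γ} — the textbook separable form.


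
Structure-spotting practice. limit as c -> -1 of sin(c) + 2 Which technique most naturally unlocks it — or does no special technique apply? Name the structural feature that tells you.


Best approach: no special technique — no denominator vanishes and nothing blows up at -1: direct substitution is the whole computation.


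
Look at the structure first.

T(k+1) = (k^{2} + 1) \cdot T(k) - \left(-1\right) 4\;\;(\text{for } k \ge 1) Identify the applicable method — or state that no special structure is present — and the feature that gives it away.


Verdict: a summation factor — an index-dependent multiplier k^{2} + 1 rules out characteristic roots; a summation factor converts it to a pure difference.


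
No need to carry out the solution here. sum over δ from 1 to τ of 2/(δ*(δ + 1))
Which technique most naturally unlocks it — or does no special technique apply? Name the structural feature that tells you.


Technique: telescoping — one partial-fraction pass turns 2/(δ*(δ + 1)) into a shifted difference, and shifted differences telescope.


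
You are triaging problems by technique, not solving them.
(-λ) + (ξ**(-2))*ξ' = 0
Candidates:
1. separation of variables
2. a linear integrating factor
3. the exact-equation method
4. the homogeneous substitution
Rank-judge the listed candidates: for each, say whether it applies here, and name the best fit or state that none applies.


Best approach: separation of variables — solved for the derivative, the right side splits multiplicatively into a function of each variable alone — divide and integrate each side.
- separation of variables: applies; the problem has the shape this method handles.
- a linear integrating factor — a nonlinear term in the unknown puts this outside the integrating-factor template.
- the exact-equation method — any potential here is of the trivial single-variable kind; the exact method earns its name only with genuine cross terms.
- the homogeneous substitution: the ratio substitution does not collapse this equation.


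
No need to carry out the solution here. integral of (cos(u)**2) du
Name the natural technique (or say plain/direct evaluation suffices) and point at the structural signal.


Diagnosis: a trigonometric identity — reduce cos(u)**2 with the power-reduction formula and the integral becomes first-degree trigonometry.


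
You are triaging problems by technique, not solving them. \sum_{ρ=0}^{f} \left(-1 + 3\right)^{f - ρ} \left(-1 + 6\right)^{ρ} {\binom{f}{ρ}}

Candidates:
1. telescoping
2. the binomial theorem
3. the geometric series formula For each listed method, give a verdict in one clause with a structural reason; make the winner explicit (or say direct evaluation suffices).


Diagnosis: the binomial theorem — terms weighting {\binom{f}{ρ}} against matched powers of (-1 + 6) and (-1 + 3) reassemble into ((-1 + 6) + (-1 + 3))^f by the binomial theorem.
- telescoping — in the displayed form, no term reappears at a neighboring index to cancel against.
- the binomial theorem: applicable, and directly so.
- the geometric series formula — no single multiplier carries one term to the next throughout the sum.


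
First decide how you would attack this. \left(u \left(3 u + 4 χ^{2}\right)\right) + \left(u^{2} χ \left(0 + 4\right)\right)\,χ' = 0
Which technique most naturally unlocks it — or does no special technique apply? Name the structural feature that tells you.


Method: the exact-equation method — equality of cross partials is the green light — assemble the potential function term by term.


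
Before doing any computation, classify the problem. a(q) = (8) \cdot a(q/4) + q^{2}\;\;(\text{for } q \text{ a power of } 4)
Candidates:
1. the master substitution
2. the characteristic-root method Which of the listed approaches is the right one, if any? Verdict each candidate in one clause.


Method: the master substitution — treat m = log base 4 of q as the new clock: one recursion step advances m by one while q scales by 4.
- the master substitution: yes — fits the structure here.
- the characteristic-root method: a divided-index call is not the fixed-shift linear shape that characteristic roots solve.


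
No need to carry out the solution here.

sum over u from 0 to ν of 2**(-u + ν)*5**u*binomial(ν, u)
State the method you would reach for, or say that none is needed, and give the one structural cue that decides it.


Diagnosis: the binomial theorem — the summand is term u of a binomial expansion in 5 and 2; the whole sum is a single power.


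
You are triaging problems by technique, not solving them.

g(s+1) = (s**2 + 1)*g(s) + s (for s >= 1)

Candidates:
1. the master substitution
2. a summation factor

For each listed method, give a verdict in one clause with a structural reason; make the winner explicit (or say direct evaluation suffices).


Diagnosis: a summation factor — the coefficient s**2 + 1 drifts with the index, so no fixed root exists; normalizing by the cumulative product telescopes it.
- the master substitution — with no divided-index recursive call, reindexing by powers of a base buys nothing.
- a summation factor: applies; the problem has the shape this method handles.


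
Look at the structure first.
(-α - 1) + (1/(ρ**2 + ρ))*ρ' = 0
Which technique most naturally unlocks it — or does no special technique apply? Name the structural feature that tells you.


Best approach: separation of variables — solved for the derivative, the right side splits multiplicatively into a function of each variable alone — divide and integrate each side. A Bernoulli substitution applies to this equation as given; separation takes the same equation in its displayed form.


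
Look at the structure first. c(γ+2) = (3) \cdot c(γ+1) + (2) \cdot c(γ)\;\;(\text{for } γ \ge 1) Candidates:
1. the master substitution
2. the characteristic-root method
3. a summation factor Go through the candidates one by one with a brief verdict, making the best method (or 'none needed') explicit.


Technique: the characteristic-root method — try a geometric ansatz r^γ: constant coefficients turn the recurrence into one polynomial equation in r.
- the master substitution — the recursion shifts the index rather than dividing it.
- the characteristic-root method — yes, a natural case for it.
- a summation factor: the recurrence reaches back more than one step, outside the first-order family a summation factor normalizes.


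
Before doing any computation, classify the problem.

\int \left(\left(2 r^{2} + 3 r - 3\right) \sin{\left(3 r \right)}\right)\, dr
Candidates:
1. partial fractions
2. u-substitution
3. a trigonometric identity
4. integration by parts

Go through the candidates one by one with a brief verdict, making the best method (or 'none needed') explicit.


Method: integration by parts — a polynomial 2 r^{2} + 3 r - 3 against the kernel \sin{\left(3 r \right)} is the signature bounded-ladder case for integration by parts.
- partial fractions — the expression is not a ratio of polynomials that decomposes further.
- u-substitution — no subexpression of the integrand serves as a whole-integral substitution inner — individual terms may offer their own, but none carries its derivative as a factor of the full integrand; a working change of variable would have to be constructed from outside the expression.
- a trigonometric identity: no identity rewrites this into an easier trigonometric form.
- integration by parts — applies; the problem has the shape this method handles.


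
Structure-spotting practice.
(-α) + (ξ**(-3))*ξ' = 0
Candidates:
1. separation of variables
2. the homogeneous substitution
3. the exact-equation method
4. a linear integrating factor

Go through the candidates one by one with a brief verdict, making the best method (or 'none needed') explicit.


Diagnosis: separation of variables — separating collects all ξ-dependence with the derivative and leaves all α-dependence opposite: variables separate.
- separation of variables: a fit — the right tool for this form.
- the homogeneous substitution: the slope does not depend on the ratio of the variables alone.
- the exact-equation method: the cross-partial test holds only vacuously — each coefficient lives in its own variable, so the exactness machinery reads no structure the split form does not already show.
- a linear integrating factor — a nonlinear term in the unknown puts this outside the integrating-factor template.


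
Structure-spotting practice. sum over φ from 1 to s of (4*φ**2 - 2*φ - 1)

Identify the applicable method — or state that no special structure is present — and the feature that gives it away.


Diagnosis: no special technique — nothing telescopes and nothing is geometric; polynomial terms in φ sum term by term.


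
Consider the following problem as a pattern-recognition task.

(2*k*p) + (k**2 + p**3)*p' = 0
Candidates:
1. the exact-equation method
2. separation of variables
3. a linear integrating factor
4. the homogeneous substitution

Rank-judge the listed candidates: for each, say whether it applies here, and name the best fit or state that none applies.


Technique: the exact-equation method — 2*k*p and k**2 + p**3 pass the exactness check on the nose, so no integrating factor in k or p is needed at all.
- the exact-equation method — applies; the problem has the shape this method handles.
- separation of variables — no division isolates the independent variable from the unknown.
- a linear integrating factor — the unknown enters nonlinearly (through a power, a denominator, or a transcendental function), which the linear integrating-factor recipe cannot absorb as-is — any repair would come from a preliminary substitution, not the factor.
- the homogeneous substitution: the slope changes under joint rescaling, failing the degree-zero test.


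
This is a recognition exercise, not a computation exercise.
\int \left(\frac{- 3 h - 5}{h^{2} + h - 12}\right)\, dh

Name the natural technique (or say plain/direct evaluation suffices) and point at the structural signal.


Verdict: partial fractions — each factor of h^{2} + h - 12 owns one elementary piece of the integrand — separate them and integrate piecewise.


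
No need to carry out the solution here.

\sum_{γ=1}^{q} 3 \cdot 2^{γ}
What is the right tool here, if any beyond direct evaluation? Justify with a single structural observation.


Method: the geometric series formula — each term is 2 times the previous one, so the geometric-series formula applies directly.


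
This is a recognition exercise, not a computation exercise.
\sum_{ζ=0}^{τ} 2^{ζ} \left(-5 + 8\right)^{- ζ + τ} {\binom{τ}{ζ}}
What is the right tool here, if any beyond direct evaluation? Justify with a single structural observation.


Technique: the binomial theorem — the binomial coefficients weight matched powers of 2 and (-5 + 8), which is exactly the expansion of a binomial power.


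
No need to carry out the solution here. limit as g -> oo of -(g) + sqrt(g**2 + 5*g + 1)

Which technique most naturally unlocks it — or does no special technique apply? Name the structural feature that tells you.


Best approach: conjugate multiplication — turning the difference into a conjugate-rationalized ratio makes the limit readable.


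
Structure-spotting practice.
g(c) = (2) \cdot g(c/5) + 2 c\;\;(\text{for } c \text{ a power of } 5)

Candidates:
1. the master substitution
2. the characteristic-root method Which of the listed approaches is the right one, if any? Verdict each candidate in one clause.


Best approach: the master substitution — the argument shrinks by the factor 5, so measure the index on a logarithmic scale and the recursion becomes a shift.
- the master substitution — applicable, and directly so.
- the characteristic-root method — the recursion divides its index rather than shifting it — outside the constant-shift family the root method covers.


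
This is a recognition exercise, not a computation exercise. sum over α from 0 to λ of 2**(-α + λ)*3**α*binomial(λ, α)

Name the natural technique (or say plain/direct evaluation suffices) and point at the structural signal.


Method: the binomial theorem — binomial(λ, α) weighting matched powers of 3 and 2 is the expanded form of (3 + 2)^λ — fold it back up.


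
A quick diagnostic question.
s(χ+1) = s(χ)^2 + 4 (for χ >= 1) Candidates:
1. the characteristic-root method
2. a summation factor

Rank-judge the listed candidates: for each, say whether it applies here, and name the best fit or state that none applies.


Method: no special technique — once the recursion is nonlinear, characteristic roots, master substitutions, and summation factors are all off the table.
- the characteristic-root method — the recursion is nonlinear in the sequence values, so no linear-modes ansatz applies.
- a summation factor — no summation factor applies — the rule is not linear in the sequence values.
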